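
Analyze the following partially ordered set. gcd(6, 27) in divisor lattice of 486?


Meet=gcd.
gcd(6,27)=3


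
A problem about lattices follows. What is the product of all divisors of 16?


Divisors of 16: [1, 2, 4, 8, 16]
Product = n^(d(n)/2) = 16^(5/2)
Product = 1024


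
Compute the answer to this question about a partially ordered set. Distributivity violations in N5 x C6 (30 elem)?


Distributive law: a ^ (b v c) = (a ^ b) v (a ^ c).
Check all 30^3 = 27000 ordered triples (a,b,c).
  e.g. a=(b,0), b=(a,0), c=(c,0): lhs=(b,0) != rhs=(a,0)
  e.g. a=(b,0), b=(a,0), c=(c,1): lhs=(b,0) != rhs=(a,0)
Total violating triples: 432


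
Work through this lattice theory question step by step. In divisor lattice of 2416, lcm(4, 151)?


Join=lcm.
gcd(4,151)=1
lcm=604


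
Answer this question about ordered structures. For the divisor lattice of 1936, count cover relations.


A cover relation a -< b holds when a < b with no c strictly between.
Cover relations:
  1 -< 2
  1 -< 11
  2 -< 4
  2 -< 22
  4 -< 8
  4 -< 44
  8 -< 16
  8 -< 88
  ...14 more
Total: 22


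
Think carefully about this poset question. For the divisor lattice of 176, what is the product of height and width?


Height = length of longest chain minus 1; width = size of largest antichain.
A maximum chain: 1 | 11 | 22 | 44 | 88 | 176  (height 5).
A maximum antichain: {2, 11}  (width 2).
Product = 5 * 2 = 10


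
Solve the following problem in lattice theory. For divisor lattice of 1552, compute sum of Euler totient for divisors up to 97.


Divisors of 1552 up to 97: [1, 2, 4, 8, 16, 97]
phi values: [1, 1, 2, 4, 8, 96]
Sum = 112


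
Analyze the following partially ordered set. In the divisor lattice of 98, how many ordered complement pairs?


Complement pair (a,b): a meet b = bottom, a join b = top.
Here: gcd(a,b)=1 and lcm(a,b)=98, i.e. a*b=98 with a,b coprime.
Pairs found: (1,98), (2,49), (49,2), (98,1)
Total ordered pairs: 4


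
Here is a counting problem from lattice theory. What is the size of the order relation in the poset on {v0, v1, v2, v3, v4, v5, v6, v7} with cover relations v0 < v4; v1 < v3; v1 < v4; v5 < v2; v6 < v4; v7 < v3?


The order relation is {(a,b) : a <= b}, reflexive so it includes (a,a).
Examples: (v0,v0), (v0,v4), (v1,v1), (v1,v3), (v1,v4), ...
Total ordered pairs: 14


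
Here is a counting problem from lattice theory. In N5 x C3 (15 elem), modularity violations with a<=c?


Modular law: if a <= c then a v (b ^ c) = (a v b) ^ c.
Check all triples (a,b,c) with a <= c among 15 elements.
  e.g. a=(a,0), b=(c,0), c=(b,0): lhs=(a,0) != rhs=(b,0)
  e.g. a=(a,0), b=(c,1), c=(b,0): lhs=(a,0) != rhs=(b,0)
Total violating triples: 18


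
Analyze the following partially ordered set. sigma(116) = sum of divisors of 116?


sigma(n) = sum of divisors.
Divisors of 116: [1, 2, 4, 29, 58, 116]
Sum = 210


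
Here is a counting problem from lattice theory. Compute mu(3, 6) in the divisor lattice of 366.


In a divisor lattice, mu(a,b) = mu(b/a) where mu is the classical Mobius function.
b/a = 6/3 = 2
Prime factorization of 2: primes [2]
2 is squarefree with 1 prime factor(s), so mu(2) = (-1)^1 = -1


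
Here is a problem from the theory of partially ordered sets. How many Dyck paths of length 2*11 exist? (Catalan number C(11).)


C(n) = C(2n, n) / (n+1).
C(22, 11) = 705432
C(11) = 705432 / 12 = 58786


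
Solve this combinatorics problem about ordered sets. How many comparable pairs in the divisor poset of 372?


A comparable pair {a,b} has a < b or b < a in the order.
Count unordered pairs where one element is strictly below the other.
Examples: {1,2}, {1,3}, {1,4}, {1,6}, ...
Total comparable pairs: 42


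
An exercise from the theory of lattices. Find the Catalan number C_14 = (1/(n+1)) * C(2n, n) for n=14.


C(n) = C(2n, n) / (n+1).
C(28, 14) = 40116600
C(14) = 40116600 / 15 = 2674440


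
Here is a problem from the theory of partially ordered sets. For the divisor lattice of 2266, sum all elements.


sigma(n) = sum of divisors.
Divisors of 2266: [1, 2, 11, 22, 103, 206, 1133, 2266]
Sum = 3744


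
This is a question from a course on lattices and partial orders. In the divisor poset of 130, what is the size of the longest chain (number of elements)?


A chain is a totally ordered subset; we count the number of elements in a maximum chain.
Compute, for each element x, the size of the longest chain ending at x:
  1: 1
  2: 2
  5: 2
  13: 2
  10: 3
  26: 3
  ...
A maximum chain: 1 < 2 < 10 < 130
Number of elements in the longest chain: 4


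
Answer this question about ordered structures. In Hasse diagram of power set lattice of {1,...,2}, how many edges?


A cover relation a -< b holds when a < b with no c strictly between.
Cover relations:
  {} -< {1}
  {} -< {2}
  {1} -< {1,2}
  {2} -< {1,2}
Total: 4


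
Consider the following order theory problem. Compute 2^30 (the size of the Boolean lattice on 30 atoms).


Power set = 2^n.
2^30 = 1073741824


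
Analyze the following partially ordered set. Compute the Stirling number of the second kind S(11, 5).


S(n,k) = k*S(n-1,k) + S(n-1,k-1).
S(10,5) = 42525, S(10,4) = 34105
S(11,5) = 5*42525 + 34105 = 212625 + 34105
S(11,5) = 246730


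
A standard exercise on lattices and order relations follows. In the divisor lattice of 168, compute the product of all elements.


Divisors of 168: [1, 2, 3, 4, 6, 7, 8, 12, 14, 21, 24, 28, 42, 56, 84, 168]
Product = n^(d(n)/2) = 168^(16/2)
Product = 634562281237118976


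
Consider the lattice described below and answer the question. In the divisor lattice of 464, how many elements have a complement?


An element a is complemented if some b has a meet b = bottom, a join b = top.
a is complemented iff gcd(a, n/a)=1, i.e. a is a unitary divisor of 464.
Complemented elements: 1, 16, 29, 464
Count: 4


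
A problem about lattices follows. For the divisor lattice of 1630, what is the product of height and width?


Height = length of longest chain minus 1; width = size of largest antichain.
A maximum chain: 1 | 163 | 815 | 1630  (height 3).
A maximum antichain: {2, 5, 163}  (width 3).
Product = 3 * 3 = 9


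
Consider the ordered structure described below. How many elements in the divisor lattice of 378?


Divisors of 378: [1, 2, 3, 6, 7, 9, 14, 18, 21, 27, 42, 54, 63, 126, 189, 378]
Count: 16


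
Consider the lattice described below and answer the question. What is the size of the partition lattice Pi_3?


B(n) = number of set partitions of an n-element set.
B(n) satisfies the recurrence: B(n+1) = sum_k C(n,k)*B(k).
B(3) = 5


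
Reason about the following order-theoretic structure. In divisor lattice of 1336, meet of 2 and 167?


In a divisor lattice, meet = gcd (greatest common divisor).
By Euclidean algorithm or factoring: gcd(2,167) = 1


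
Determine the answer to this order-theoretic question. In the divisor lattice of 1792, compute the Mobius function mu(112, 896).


In a divisor lattice, mu(a,b) = mu(b/a) where mu is the classical Mobius function.
b/a = 896/112 = 8
Prime factorization of 8: primes [2]
8 is not squarefree, so mu(8) = 0


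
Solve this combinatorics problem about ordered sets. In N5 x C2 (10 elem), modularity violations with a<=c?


Modular law: if a <= c then a v (b ^ c) = (a v b) ^ c.
Check all triples (a,b,c) with a <= c among 10 elements.
  e.g. a=(a,0), b=(c,0), c=(b,0): lhs=(a,0) != rhs=(b,0)
  e.g. a=(a,0), b=(c,1), c=(b,0): lhs=(a,0) != rhs=(b,0)
Total violating triples: 6


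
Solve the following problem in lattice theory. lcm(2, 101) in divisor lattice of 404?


Join=lcm.
gcd(2,101)=1
lcm=202


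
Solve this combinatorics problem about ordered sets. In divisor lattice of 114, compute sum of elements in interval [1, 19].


Interval [1,19] in divisors of 114: [1, 19]
Sum = 20


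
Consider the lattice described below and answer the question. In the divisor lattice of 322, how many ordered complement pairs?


Complement pair (a,b): a meet b = bottom, a join b = top.
Here: gcd(a,b)=1 and lcm(a,b)=322, i.e. a*b=322 with a,b coprime.
Pairs found: (1,322), (2,161), (7,46), (14,23), ... (4 more)
Total ordered pairs: 8


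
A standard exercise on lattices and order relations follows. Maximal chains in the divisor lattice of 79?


A maximal chain goes from the minimum element to a maximal element via cover relations.
Counting all min-to-max paths in the cover graph.
Total maximal chains: 1


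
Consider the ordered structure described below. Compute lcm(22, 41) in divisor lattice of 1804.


In a divisor lattice, join = lcm (least common multiple).
gcd(22,41) = 1
lcm(22,41) = 22*41/gcd = 902/1 = 902


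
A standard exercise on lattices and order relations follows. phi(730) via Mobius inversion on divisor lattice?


phi(n) = n * prod_{p|n} (1 - 1/p).
Prime divisors of 730: [2, 5, 73]
phi(730) = 730 * (1 - 1/2) * (1 - 1/5) * (1 - 1/73)
phi(730) = 288


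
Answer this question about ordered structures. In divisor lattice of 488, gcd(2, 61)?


Meet=gcd.
gcd(2,61)=1


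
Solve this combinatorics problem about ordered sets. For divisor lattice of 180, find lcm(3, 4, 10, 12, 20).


In a divisor lattice, join = lcm (least common multiple).
Compute lcm iteratively: start with first element, then lcm(current, next).
Elements: [3, 4, 10, 12, 20]
lcm(3,4) = 12
lcm(12,10) = 60
lcm(60,12) = 60
lcm(60,20) = 60
Final lcm = 60


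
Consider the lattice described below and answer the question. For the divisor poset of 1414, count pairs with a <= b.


The order relation is {(a,b) : a <= b}, reflexive so it includes (a,a).
Examples: (1,1), (1,101), (1,14), (1,1414), (1,2), ...
Total ordered pairs: 27


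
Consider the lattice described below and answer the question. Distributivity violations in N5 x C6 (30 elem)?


Distributive law: a ^ (b v c) = (a ^ b) v (a ^ c).
Check all 30^3 = 27000 ordered triples (a,b,c).
  e.g. a=(b,0), b=(a,0), c=(c,0): lhs=(b,0) != rhs=(a,0)
  e.g. a=(b,0), b=(a,0), c=(c,1): lhs=(b,0) != rhs=(a,0)
Total violating triples: 432


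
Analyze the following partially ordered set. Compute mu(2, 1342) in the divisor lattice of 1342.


In a divisor lattice, mu(a,b) = mu(b/a) where mu is the classical Mobius function.
b/a = 1342/2 = 671
Prime factorization of 671: primes [11, 61]
671 is squarefree with 2 prime factor(s), so mu(671) = (-1)^2 = 1


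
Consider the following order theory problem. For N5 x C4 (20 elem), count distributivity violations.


Distributive law: a ^ (b v c) = (a ^ b) v (a ^ c).
Check all 20^3 = 8000 ordered triples (a,b,c).
  e.g. a=(b,0), b=(a,0), c=(c,0): lhs=(b,0) != rhs=(a,0)
  e.g. a=(b,0), b=(a,0), c=(c,1): lhs=(b,0) != rhs=(a,0)
Total violating triples: 128


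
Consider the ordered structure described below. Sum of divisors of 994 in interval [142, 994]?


Interval [142,994] in divisors of 994: [142, 994]
Sum = 1136


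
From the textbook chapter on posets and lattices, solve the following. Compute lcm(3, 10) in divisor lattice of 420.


In a divisor lattice, join = lcm (least common multiple).
gcd(3,10) = 1
lcm(3,10) = 3*10/gcd = 30/1 = 30


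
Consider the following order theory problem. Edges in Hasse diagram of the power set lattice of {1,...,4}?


A cover relation a -< b holds when a < b with no c strictly between.
Cover relations:
  {} -< {1}
  {} -< {2}
  {} -< {3}
  {} -< {4}
  {1} -< {1,2}
  {1} -< {1,3}
  {1} -< {1,4}
  {2} -< {1,2}
  ...24 more
Total: 32


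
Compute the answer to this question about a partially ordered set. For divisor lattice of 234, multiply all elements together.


Divisors of 234: [1, 2, 3, 6, 9, 13, 18, 26, 39, 78, 117, 234]
Product = n^(d(n)/2) = 234^(12/2)
Product = 164170508913216


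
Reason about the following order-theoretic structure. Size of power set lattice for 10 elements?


Power set = 2^n.
2^10 = 1024


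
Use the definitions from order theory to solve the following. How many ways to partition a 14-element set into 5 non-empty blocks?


S(n,k) = k*S(n-1,k) + S(n-1,k-1).
S(13,5) = 7508501, S(13,4) = 2532530
S(14,5) = 5*7508501 + 2532530 = 37542505 + 2532530
S(14,5) = 40075035


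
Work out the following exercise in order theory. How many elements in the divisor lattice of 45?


Divisors of 45: [1, 3, 5, 9, 15, 45]
Count: 6


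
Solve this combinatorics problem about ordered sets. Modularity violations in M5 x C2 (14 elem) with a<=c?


Modular law: if a <= c then a v (b ^ c) = (a v b) ^ c.
Check all triples (a,b,c) with a <= c among 14 elements.
This lattice is modular (diamonds M_m and their chain-products are modular).
Total violating triples: 0


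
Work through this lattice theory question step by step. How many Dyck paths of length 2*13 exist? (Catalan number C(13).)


C(n) = C(2n, n) / (n+1).
C(26, 13) = 10400600
C(13) = 10400600 / 14 = 742900


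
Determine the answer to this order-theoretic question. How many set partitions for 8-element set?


B(n) = number of set partitions of an n-element set.
B(n) satisfies the recurrence: B(n+1) = sum_k C(n,k)*B(k).
B(8) = 4140


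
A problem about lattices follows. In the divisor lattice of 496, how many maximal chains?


A maximal chain goes from the minimum element to a maximal element via cover relations.
Counting all min-to-max paths in the cover graph.
Total maximal chains: 5


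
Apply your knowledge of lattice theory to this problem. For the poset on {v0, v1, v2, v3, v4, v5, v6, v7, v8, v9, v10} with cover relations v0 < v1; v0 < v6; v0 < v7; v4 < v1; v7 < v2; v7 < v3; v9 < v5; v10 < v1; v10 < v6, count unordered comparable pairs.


A comparable pair {a,b} has a < b or b < a in the order.
Count unordered pairs where one element is strictly below the other.
Examples: {v0,v1}, {v0,v2}, {v0,v3}, {v0,v6}, ...
Total comparable pairs: 11


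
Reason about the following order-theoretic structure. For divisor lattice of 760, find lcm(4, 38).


In a divisor lattice, join = lcm (least common multiple).
Compute lcm iteratively: start with first element, then lcm(current, next).
Elements: [4, 38]
lcm(4,38) = 76
Final lcm = 76


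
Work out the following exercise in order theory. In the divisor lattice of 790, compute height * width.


Height = length of longest chain minus 1; width = size of largest antichain.
A maximum chain: 1 | 79 | 395 | 790  (height 3).
A maximum antichain: {2, 5, 79}  (width 3).
Product = 3 * 3 = 9


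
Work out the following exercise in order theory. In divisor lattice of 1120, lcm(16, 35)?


Join=lcm.
gcd(16,35)=1
lcm=560


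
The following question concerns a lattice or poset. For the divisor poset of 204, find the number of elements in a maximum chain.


A chain is a totally ordered subset; we count the number of elements in a maximum chain.
Compute, for each element x, the size of the longest chain ending at x:
  1: 1
  2: 2
  3: 2
  17: 2
  4: 3
  6: 3
  ...
A maximum chain: 1 < 2 < 4 < 12 < 204
Number of elements in the longest chain: 5


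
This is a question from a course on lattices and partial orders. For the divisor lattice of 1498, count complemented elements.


An element a is complemented if some b has a meet b = bottom, a join b = top.
a is complemented iff gcd(a, n/a)=1, i.e. a is a unitary divisor of 1498.
Complemented elements: 1, 2, 7, 14, 107, 214, ... (2 more)
Count: 8


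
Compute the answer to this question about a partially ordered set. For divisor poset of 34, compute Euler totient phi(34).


phi(n) = n * prod_{p|n} (1 - 1/p).
Prime divisors of 34: [2, 17]
phi(34) = 34 * (1 - 1/2) * (1 - 1/17)
phi(34) = 16


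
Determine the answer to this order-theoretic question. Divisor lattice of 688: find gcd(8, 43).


In a divisor lattice, meet = gcd (greatest common divisor).
By Euclidean algorithm or factoring: gcd(8,43) = 1


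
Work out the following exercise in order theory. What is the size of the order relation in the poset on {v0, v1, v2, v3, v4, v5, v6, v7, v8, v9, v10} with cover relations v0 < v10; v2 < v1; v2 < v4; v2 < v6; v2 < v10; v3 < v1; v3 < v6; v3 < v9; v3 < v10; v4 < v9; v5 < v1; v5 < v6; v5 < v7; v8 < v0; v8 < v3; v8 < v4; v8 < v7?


The order relation is {(a,b) : a <= b}, reflexive so it includes (a,a).
Examples: (v0,v0), (v0,v10), (v1,v1), (v10,v10), (v2,v1), ...
Total ordered pairs: 33


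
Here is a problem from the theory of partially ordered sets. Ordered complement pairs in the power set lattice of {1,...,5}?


Complement pair (a,b): a meet b = bottom, a join b = top.
Here: A intersect B = {} and A union B = {1,...,5}.
Pairs found: ({},{1,2,3,4,5}), ({1},{2,3,4,5}), ({2},{1,3,4,5}), ({3},{1,2,4,5}), ... (28 more)
Total ordered pairs: 32


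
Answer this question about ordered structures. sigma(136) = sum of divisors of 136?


sigma(n) = sum of divisors.
Divisors of 136: [1, 2, 4, 8, 17, 34, 68, 136]
Sum = 270


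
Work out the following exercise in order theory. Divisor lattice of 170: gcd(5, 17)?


Meet=gcd.
gcd(5,17)=1


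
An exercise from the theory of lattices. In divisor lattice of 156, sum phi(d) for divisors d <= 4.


Divisors of 156 up to 4: [1, 2, 3, 4]
phi values: [1, 1, 2, 2]
Sum = 6


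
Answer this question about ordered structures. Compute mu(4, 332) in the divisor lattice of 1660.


In a divisor lattice, mu(a,b) = mu(b/a) where mu is the classical Mobius function.
b/a = 332/4 = 83
Prime factorization of 83: primes [83]
83 is squarefree with 1 prime factor(s), so mu(83) = (-1)^1 = -1


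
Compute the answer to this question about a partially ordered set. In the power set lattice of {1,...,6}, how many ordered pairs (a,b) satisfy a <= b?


The order relation is {(a,b) : a <= b}, reflexive so it includes (a,a).
Examples: ({},{}), ({},{1,2}), ({},{1,2,3}), ({},{1,2,3,4}), ({},{1,2,3,4,5}), ...
Total ordered pairs: 729


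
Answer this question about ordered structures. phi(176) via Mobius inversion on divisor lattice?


phi(n) = n * prod_{p|n} (1 - 1/p).
Prime divisors of 176: [2, 11]
phi(176) = 176 * (1 - 1/2) * (1 - 1/11)
phi(176) = 80


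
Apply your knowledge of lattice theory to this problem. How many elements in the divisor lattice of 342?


Divisors of 342: [1, 2, 3, 6, 9, 18, 19, 38, 57, 114, 171, 342]
Count: 12


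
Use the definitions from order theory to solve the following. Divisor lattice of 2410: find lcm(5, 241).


In a divisor lattice, join = lcm (least common multiple).
gcd(5,241) = 1
lcm(5,241) = 5*241/gcd = 1205/1 = 1205


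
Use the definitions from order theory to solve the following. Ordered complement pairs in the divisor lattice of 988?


Complement pair (a,b): a meet b = bottom, a join b = top.
Here: gcd(a,b)=1 and lcm(a,b)=988, i.e. a*b=988 with a,b coprime.
Pairs found: (1,988), (4,247), (13,76), (19,52), ... (4 more)
Total ordered pairs: 8


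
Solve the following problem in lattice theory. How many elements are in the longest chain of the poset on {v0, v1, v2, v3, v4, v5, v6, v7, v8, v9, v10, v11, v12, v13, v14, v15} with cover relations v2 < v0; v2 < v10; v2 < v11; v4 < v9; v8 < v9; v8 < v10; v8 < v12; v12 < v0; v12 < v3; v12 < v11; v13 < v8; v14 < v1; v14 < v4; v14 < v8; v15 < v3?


A chain is a totally ordered subset; we count the number of elements in a maximum chain.
Compute, for each element x, the size of the longest chain ending at x:
  v2: 1
  v5: 1
  v6: 1
  v7: 1
  v13: 1
  v14: 1
  ...
A maximum chain: v13 < v8 < v12 < v0
Number of elements in the longest chain: 4


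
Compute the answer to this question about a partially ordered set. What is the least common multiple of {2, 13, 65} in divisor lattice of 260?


In a divisor lattice, join = lcm (least common multiple).
Compute lcm iteratively: start with first element, then lcm(current, next).
Elements: [2, 13, 65]
lcm(2,13) = 26
lcm(26,65) = 130
Final lcm = 130


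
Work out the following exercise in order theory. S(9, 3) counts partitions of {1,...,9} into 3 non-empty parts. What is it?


S(n,k) = k*S(n-1,k) + S(n-1,k-1).
S(8,3) = 966, S(8,2) = 127
S(9,3) = 3*966 + 127 = 2898 + 127
S(9,3) = 3025


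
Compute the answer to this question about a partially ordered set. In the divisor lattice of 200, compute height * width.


Height = length of longest chain minus 1; width = size of largest antichain.
A maximum chain: 1 | 5 | 25 | 50 | 100 | 200  (height 5).
A maximum antichain: {4, 10, 25}  (width 3).
Product = 5 * 3 = 15


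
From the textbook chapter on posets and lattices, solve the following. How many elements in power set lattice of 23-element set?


Power set = 2^n.
2^23 = 8388608


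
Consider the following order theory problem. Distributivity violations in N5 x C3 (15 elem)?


Distributive law: a ^ (b v c) = (a ^ b) v (a ^ c).
Check all 15^3 = 3375 ordered triples (a,b,c).
  e.g. a=(b,0), b=(a,0), c=(c,0): lhs=(b,0) != rhs=(a,0)
  e.g. a=(b,0), b=(a,0), c=(c,1): lhs=(b,0) != rhs=(a,0)
Total violating triples: 54


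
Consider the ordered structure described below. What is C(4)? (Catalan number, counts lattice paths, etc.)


C(n) = C(2n, n) / (n+1).
C(8, 4) = 70
C(4) = 70 / 5 = 14


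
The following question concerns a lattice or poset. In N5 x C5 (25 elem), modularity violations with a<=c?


Modular law: if a <= c then a v (b ^ c) = (a v b) ^ c.
Check all triples (a,b,c) with a <= c among 25 elements.
  e.g. a=(a,0), b=(c,0), c=(b,0): lhs=(a,0) != rhs=(b,0)
  e.g. a=(a,0), b=(c,1), c=(b,0): lhs=(a,0) != rhs=(b,0)
Total violating triples: 75


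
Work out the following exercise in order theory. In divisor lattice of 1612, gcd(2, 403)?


Meet=gcd.
gcd(2,403)=1


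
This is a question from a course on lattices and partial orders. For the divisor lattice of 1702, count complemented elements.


An element a is complemented if some b has a meet b = bottom, a join b = top.
a is complemented iff gcd(a, n/a)=1, i.e. a is a unitary divisor of 1702.
Complemented elements: 1, 2, 23, 37, 46, 74, ... (2 more)
Count: 8


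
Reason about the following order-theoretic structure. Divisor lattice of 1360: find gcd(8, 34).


In a divisor lattice, meet = gcd (greatest common divisor).
By Euclidean algorithm or factoring: gcd(8,34) = 2


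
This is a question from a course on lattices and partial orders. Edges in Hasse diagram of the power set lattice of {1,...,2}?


A cover relation a -< b holds when a < b with no c strictly between.
Cover relations:
  {} -< {1}
  {} -< {2}
  {1} -< {1,2}
  {2} -< {1,2}
Total: 4


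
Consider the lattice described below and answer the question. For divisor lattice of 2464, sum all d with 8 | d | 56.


Interval [8,56] in divisors of 2464: [8, 56]
Sum = 64


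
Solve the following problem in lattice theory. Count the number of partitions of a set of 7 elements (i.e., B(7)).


B(n) = number of set partitions of an n-element set.
B(n) satisfies the recurrence: B(n+1) = sum_k C(n,k)*B(k).
B(7) = 877


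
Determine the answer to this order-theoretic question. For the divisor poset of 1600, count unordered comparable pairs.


A comparable pair {a,b} has a < b or b < a in the order.
Count unordered pairs where one element is strictly below the other.
Examples: {1,2}, {1,4}, {1,5}, {1,8}, ...
Total comparable pairs: 147


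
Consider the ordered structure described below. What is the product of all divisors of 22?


Divisors of 22: [1, 2, 11, 22]
Product = n^(d(n)/2) = 22^(4/2)
Product = 484


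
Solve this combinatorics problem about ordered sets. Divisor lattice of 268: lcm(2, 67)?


Join=lcm.
gcd(2,67)=1
lcm=134


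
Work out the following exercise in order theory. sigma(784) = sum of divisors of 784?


sigma(n) = sum of divisors.
Divisors of 784: [1, 2, 4, 7, 8, 14, 16, 28, 49, 56, 98, 112, 196, 392, 784]
Sum = 1767


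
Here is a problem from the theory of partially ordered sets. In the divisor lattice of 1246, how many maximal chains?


A maximal chain goes from the minimum element to a maximal element via cover relations.
Counting all min-to-max paths in the cover graph.
Total maximal chains: 6


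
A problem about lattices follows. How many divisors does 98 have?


Divisors of 98: [1, 2, 7, 14, 49, 98]
Count: 6


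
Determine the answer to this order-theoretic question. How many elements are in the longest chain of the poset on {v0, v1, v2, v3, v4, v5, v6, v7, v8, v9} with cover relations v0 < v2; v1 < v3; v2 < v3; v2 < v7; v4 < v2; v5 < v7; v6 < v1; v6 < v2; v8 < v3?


A chain is a totally ordered subset; we count the number of elements in a maximum chain.
Compute, for each element x, the size of the longest chain ending at x:
  v0: 1
  v4: 1
  v5: 1
  v6: 1
  v8: 1
  v9: 1
  ...
A maximum chain: v6 < v1 < v3
Number of elements in the longest chain: 3


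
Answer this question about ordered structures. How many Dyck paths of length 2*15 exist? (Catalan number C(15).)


C(n) = C(2n, n) / (n+1).
C(30, 15) = 155117520
C(15) = 155117520 / 16 = 9694845


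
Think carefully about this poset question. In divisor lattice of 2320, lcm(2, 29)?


Join=lcm.
gcd(2,29)=1
lcm=58


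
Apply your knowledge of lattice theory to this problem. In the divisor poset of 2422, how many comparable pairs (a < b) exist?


A comparable pair {a,b} has a < b or b < a in the order.
Count unordered pairs where one element is strictly below the other.
Examples: {1,2}, {1,7}, {1,14}, {1,173}, ...
Total comparable pairs: 19


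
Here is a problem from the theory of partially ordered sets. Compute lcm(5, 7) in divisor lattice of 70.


In a divisor lattice, join = lcm (least common multiple).
gcd(5,7) = 1
lcm(5,7) = 5*7/gcd = 35/1 = 35


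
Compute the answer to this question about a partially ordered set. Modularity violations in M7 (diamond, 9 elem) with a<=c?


Modular law: if a <= c then a v (b ^ c) = (a v b) ^ c.
Check all triples (a,b,c) with a <= c among 9 elements.
This lattice is modular (diamonds M_m and their chain-products are modular).
Total violating triples: 0


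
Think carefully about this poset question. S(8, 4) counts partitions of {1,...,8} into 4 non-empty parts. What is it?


S(n,k) = k*S(n-1,k) + S(n-1,k-1).
S(7,4) = 350, S(7,3) = 301
S(8,4) = 4*350 + 301 = 1400 + 301
S(8,4) = 1701


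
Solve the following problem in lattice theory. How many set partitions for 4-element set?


B(n) = number of set partitions of an n-element set.
B(n) satisfies the recurrence: B(n+1) = sum_k C(n,k)*B(k).
B(4) = 15


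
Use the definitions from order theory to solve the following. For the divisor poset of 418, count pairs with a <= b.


The order relation is {(a,b) : a <= b}, reflexive so it includes (a,a).
Examples: (1,1), (1,11), (1,19), (1,2), (1,209), ...
Total ordered pairs: 27


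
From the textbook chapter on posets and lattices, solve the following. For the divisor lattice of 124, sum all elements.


sigma(n) = sum of divisors.
Divisors of 124: [1, 2, 4, 31, 62, 124]
Sum = 224


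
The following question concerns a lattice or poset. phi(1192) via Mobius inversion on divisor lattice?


phi(n) = n * prod_{p|n} (1 - 1/p).
Prime divisors of 1192: [2, 149]
phi(1192) = 1192 * (1 - 1/2) * (1 - 1/149)
phi(1192) = 592


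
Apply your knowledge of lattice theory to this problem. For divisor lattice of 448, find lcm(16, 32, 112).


In a divisor lattice, join = lcm (least common multiple).
Compute lcm iteratively: start with first element, then lcm(current, next).
Elements: [16, 32, 112]
lcm(16,32) = 32
lcm(32,112) = 224
Final lcm = 224


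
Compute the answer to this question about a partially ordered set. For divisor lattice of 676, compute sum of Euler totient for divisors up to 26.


Divisors of 676 up to 26: [1, 2, 4, 13, 26]
phi values: [1, 1, 2, 12, 12]
Sum = 28


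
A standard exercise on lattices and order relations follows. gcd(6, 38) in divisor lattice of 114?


Meet=gcd.
gcd(6,38)=2


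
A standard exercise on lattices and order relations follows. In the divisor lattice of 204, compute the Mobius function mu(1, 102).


In a divisor lattice, mu(a,b) = mu(b/a) where mu is the classical Mobius function.
b/a = 102/1 = 102
Prime factorization of 102: primes [2, 3, 17]
102 is squarefree with 3 prime factor(s), so mu(102) = (-1)^3 = -1


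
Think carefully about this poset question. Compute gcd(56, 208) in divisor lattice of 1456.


In a divisor lattice, meet = gcd (greatest common divisor).
By Euclidean algorithm or factoring: gcd(56,208) = 8


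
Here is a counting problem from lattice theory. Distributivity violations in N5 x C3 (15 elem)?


Distributive law: a ^ (b v c) = (a ^ b) v (a ^ c).
Check all 15^3 = 3375 ordered triples (a,b,c).
  e.g. a=(b,0), b=(a,0), c=(c,0): lhs=(b,0) != rhs=(a,0)
  e.g. a=(b,0), b=(a,0), c=(c,1): lhs=(b,0) != rhs=(a,0)
Total violating triples: 54


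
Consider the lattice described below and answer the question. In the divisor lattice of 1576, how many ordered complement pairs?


Complement pair (a,b): a meet b = bottom, a join b = top.
Here: gcd(a,b)=1 and lcm(a,b)=1576, i.e. a*b=1576 with a,b coprime.
Pairs found: (1,1576), (8,197), (197,8), (1576,1)
Total ordered pairs: 4


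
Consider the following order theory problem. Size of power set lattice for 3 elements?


Power set = 2^n.
2^3 = 8


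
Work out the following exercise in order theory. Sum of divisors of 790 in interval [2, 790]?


Interval [2,790] in divisors of 790: [2, 10, 158, 790]
Sum = 960


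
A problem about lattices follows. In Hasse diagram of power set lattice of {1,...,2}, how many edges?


A cover relation a -< b holds when a < b with no c strictly between.
Cover relations:
  {} -< {1}
  {} -< {2}
  {1} -< {1,2}
  {2} -< {1,2}
Total: 4


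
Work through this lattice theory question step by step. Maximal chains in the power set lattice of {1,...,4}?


A maximal chain goes from the minimum element to a maximal element via cover relations.
Counting all min-to-max paths in the cover graph.
Total maximal chains: 24


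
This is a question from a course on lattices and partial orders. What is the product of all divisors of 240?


Divisors of 240: [1, 2, 3, 4, 5, 6, 8, 10, 12, 15, 16, 20, 24, 30, 40, 48, 60, 80, 120, 240]
Product = n^(d(n)/2) = 240^(20/2)
Product = 634033809653760000000000


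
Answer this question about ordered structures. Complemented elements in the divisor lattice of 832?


An element a is complemented if some b has a meet b = bottom, a join b = top.
a is complemented iff gcd(a, n/a)=1, i.e. a is a unitary divisor of 832.
Complemented elements: 1, 13, 64, 832
Count: 4


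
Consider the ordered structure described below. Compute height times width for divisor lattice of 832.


Height = length of longest chain minus 1; width = size of largest antichain.
A maximum chain: 1 | 13 | 26 | 52 | 104 | 208 | 416 | 832  (height 7).
A maximum antichain: {2, 13}  (width 2).
Product = 7 * 2 = 14


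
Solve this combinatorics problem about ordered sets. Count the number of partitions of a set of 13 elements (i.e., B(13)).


B(n) = number of set partitions of an n-element set.
B(n) satisfies the recurrence: B(n+1) = sum_k C(n,k)*B(k).
B(13) = 27644437


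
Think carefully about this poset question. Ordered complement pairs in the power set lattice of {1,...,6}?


Complement pair (a,b): a meet b = bottom, a join b = top.
Here: A intersect B = {} and A union B = {1,...,6}.
Pairs found: ({},{1,2,3,4,5,6}), ({1},{2,3,4,5,6}), ({2},{1,3,4,5,6}), ({3},{1,2,4,5,6}), ... (60 more)
Total ordered pairs: 64


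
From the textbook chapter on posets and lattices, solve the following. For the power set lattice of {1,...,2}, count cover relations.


A cover relation a -< b holds when a < b with no c strictly between.
Cover relations:
  {} -< {1}
  {} -< {2}
  {1} -< {1,2}
  {2} -< {1,2}
Total: 4


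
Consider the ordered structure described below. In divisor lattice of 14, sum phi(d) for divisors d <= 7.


Divisors of 14 up to 7: [1, 2, 7]
phi values: [1, 1, 6]
Sum = 8


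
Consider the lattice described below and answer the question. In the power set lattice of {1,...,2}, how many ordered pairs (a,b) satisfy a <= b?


The order relation is {(a,b) : a <= b}, reflexive so it includes (a,a).
Examples: ({},{}), ({},{1,2}), ({},{1}), ({},{2}), ({1,2},{1,2}), ...
Total ordered pairs: 9


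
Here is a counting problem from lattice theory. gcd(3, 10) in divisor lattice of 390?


Meet=gcd.
gcd(3,10)=1


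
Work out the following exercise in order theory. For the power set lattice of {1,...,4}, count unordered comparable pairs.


A comparable pair {a,b} has a < b or b < a in the order.
Count unordered pairs where one element is strictly below the other.
Examples: {{},{1}}, {{},{2}}, {{},{3}}, {{},{4}}, ...
Total comparable pairs: 65


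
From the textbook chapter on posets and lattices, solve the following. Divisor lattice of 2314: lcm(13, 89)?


Join=lcm.
gcd(13,89)=1
lcm=1157


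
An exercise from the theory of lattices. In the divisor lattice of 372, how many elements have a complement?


An element a is complemented if some b has a meet b = bottom, a join b = top.
a is complemented iff gcd(a, n/a)=1, i.e. a is a unitary divisor of 372.
Complemented elements: 1, 3, 4, 12, 31, 93, ... (2 more)
Count: 8


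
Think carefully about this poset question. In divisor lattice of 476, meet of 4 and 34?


In a divisor lattice, meet = gcd (greatest common divisor).
By Euclidean algorithm or factoring: gcd(4,34) = 2


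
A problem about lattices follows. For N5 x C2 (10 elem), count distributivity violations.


Distributive law: a ^ (b v c) = (a ^ b) v (a ^ c).
Check all 10^3 = 1000 ordered triples (a,b,c).
  e.g. a=(b,0), b=(a,0), c=(c,0): lhs=(b,0) != rhs=(a,0)
  e.g. a=(b,0), b=(a,0), c=(c,1): lhs=(b,0) != rhs=(a,0)
Total violating triples: 16


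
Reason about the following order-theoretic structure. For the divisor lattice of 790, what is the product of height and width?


Height = length of longest chain minus 1; width = size of largest antichain.
A maximum chain: 1 | 79 | 395 | 790  (height 3).
A maximum antichain: {2, 5, 79}  (width 3).
Product = 3 * 3 = 9


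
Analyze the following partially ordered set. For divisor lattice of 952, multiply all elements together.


Divisors of 952: [1, 2, 4, 7, 8, 14, 17, 28, 34, 56, 68, 119, 136, 238, 476, 952]
Product = n^(d(n)/2) = 952^(16/2)
Product = 674676505885957534253056


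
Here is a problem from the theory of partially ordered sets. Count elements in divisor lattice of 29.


Divisors of 29: [1, 29]
Count: 2


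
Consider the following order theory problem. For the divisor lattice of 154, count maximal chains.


A maximal chain goes from the minimum element to a maximal element via cover relations.
Counting all min-to-max paths in the cover graph.
Total maximal chains: 6


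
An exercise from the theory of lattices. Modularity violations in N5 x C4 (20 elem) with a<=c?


Modular law: if a <= c then a v (b ^ c) = (a v b) ^ c.
Check all triples (a,b,c) with a <= c among 20 elements.
  e.g. a=(a,0), b=(c,0), c=(b,0): lhs=(a,0) != rhs=(b,0)
  e.g. a=(a,0), b=(c,1), c=(b,0): lhs=(a,0) != rhs=(b,0)
Total violating triples: 40


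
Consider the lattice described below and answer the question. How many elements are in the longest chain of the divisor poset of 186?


A chain is a totally ordered subset; we count the number of elements in a maximum chain.
Compute, for each element x, the size of the longest chain ending at x:
  1: 1
  2: 2
  3: 2
  31: 2
  6: 3
  62: 3
  ...
A maximum chain: 1 < 2 < 6 < 186
Number of elements in the longest chain: 4


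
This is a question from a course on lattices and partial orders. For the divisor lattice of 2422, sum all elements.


sigma(n) = sum of divisors.
Divisors of 2422: [1, 2, 7, 14, 173, 346, 1211, 2422]
Sum = 4176


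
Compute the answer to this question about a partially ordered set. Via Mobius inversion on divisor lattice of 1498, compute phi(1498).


phi(n) = n * prod_{p|n} (1 - 1/p).
Prime divisors of 1498: [2, 7, 107]
phi(1498) = 1498 * (1 - 1/2) * (1 - 1/7) * (1 - 1/107)
phi(1498) = 636


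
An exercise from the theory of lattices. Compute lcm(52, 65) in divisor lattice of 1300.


In a divisor lattice, join = lcm (least common multiple).
gcd(52,65) = 13
lcm(52,65) = 52*65/gcd = 3380/13 = 260


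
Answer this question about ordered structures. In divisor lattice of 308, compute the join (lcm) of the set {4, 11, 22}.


In a divisor lattice, join = lcm (least common multiple).
Compute lcm iteratively: start with first element, then lcm(current, next).
Elements: [4, 11, 22]
lcm(4,11) = 44
lcm(44,22) = 44
Final lcm = 44


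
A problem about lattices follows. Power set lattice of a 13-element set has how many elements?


Power set = 2^n.
2^13 = 8192


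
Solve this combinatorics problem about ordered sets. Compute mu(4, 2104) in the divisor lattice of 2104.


In a divisor lattice, mu(a,b) = mu(b/a) where mu is the classical Mobius function.
b/a = 2104/4 = 526
Prime factorization of 526: primes [2, 263]
526 is squarefree with 2 prime factor(s), so mu(526) = (-1)^2 = 1


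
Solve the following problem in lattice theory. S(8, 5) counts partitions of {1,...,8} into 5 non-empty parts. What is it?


S(n,k) = k*S(n-1,k) + S(n-1,k-1).
S(7,5) = 140, S(7,4) = 350
S(8,5) = 5*140 + 350 = 700 + 350
S(8,5) = 1050


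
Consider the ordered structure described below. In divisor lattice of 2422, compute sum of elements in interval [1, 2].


Interval [1,2] in divisors of 2422: [1, 2]
Sum = 3


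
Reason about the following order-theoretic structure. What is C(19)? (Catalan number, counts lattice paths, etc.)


C(n) = C(2n, n) / (n+1).
C(38, 19) = 35345263800
C(19) = 35345263800 / 20 = 1767263190


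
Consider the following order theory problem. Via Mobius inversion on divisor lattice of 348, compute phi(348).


phi(n) = n * prod_{p|n} (1 - 1/p).
Prime divisors of 348: [2, 3, 29]
phi(348) = 348 * (1 - 1/2) * (1 - 1/3) * (1 - 1/29)
phi(348) = 112


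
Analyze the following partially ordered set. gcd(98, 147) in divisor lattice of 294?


Meet=gcd.
gcd(98,147)=49


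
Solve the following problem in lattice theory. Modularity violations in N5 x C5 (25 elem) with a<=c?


Modular law: if a <= c then a v (b ^ c) = (a v b) ^ c.
Check all triples (a,b,c) with a <= c among 25 elements.
  e.g. a=(a,0), b=(c,0), c=(b,0): lhs=(a,0) != rhs=(b,0)
  e.g. a=(a,0), b=(c,1), c=(b,0): lhs=(a,0) != rhs=(b,0)
Total violating triples: 75


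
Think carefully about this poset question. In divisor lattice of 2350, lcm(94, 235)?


Join=lcm.
gcd(94,235)=47
lcm=470


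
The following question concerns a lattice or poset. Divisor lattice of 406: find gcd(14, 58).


In a divisor lattice, meet = gcd (greatest common divisor).
By Euclidean algorithm or factoring: gcd(14,58) = 2


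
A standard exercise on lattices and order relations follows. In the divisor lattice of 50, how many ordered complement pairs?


Complement pair (a,b): a meet b = bottom, a join b = top.
Here: gcd(a,b)=1 and lcm(a,b)=50, i.e. a*b=50 with a,b coprime.
Pairs found: (1,50), (2,25), (25,2), (50,1)
Total ordered pairs: 4


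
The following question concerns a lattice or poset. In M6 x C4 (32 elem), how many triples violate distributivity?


Distributive law: a ^ (b v c) = (a ^ b) v (a ^ c).
Check all 32^3 = 32768 ordered triples (a,b,c).
  e.g. a=(a1,0), b=(a2,0), c=(a3,0): lhs=(a1,0) != rhs=(0,0)
  e.g. a=(a1,0), b=(a2,0), c=(a3,1): lhs=(a1,0) != rhs=(0,0)
Total violating triples: 7680


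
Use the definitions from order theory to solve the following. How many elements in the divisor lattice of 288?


Divisors of 288: [1, 2, 3, 4, 6, 8, 9, 12, 16, 18, 24, 32, 36, 48, 72, 96, 144, 288]
Count: 18
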